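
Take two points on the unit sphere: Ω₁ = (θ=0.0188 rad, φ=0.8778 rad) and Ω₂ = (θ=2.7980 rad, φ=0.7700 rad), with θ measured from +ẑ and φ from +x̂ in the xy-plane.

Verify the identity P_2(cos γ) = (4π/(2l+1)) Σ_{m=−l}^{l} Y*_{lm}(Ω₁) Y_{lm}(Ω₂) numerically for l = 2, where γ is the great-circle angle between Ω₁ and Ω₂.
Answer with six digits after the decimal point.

Summing Y*_{l m}(θ₁,φ₁)·Y_{l m}(θ₂,φ₂) over m ∈ [−2, 2]; prefactor 4π/(2·2+1) = 2.513274:
  m=-2: -0.000025+0.000134i × +0.001350-0.043815i = +0.000006+0.000001i  (running Σ = +0.000006+0.000001i)
  m=-1: +0.009276+0.011171i × -0.175916+0.170580i = -0.003537-0.000383i  (running Σ = -0.003532-0.000382i)
  m=0: +0.630449-0.000000i × +0.523409+0.000000i = +0.329982+0.000000i  (running Σ = +0.326451-0.000382i)
  m=1: -0.009276+0.011171i × +0.175916+0.170580i = -0.003537+0.000383i  (running Σ = +0.322913+0.000001i)
  m=2: -0.000025-0.000134i × +0.001350+0.043815i = +0.000006-0.000001i  (running Σ = +0.322919+0.000000i)
Accumulated sum +0.322919+0.000000i; after 4π/(2l+1) scaling, +0.811584+0.000000i ⇒ P_2 = 0.811584

0.811584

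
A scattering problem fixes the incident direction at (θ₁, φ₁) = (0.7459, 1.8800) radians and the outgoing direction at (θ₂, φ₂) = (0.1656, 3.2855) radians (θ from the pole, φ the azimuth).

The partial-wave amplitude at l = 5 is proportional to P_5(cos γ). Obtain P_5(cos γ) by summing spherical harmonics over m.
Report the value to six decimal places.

-0.412605

Term-by-term m-sum for l=5 (normalisation 4π/11 = 1.142397):
  [-5]  conj(Y_{5,-5})(Ω₁) = -0.06679 + 0.00166j ; Y_{5,-5}(Ω₂) = -0.00004 + 0.00004j ; Δ = 0.00000 - 0.00000j
  [-4]  conj(Y_{5,-4})(Ω₁) = 0.07495 + 0.21601j ; Y_{5,-4}(Ω₂) = 0.00090 - 0.00058j ; Δ = 0.00019 + 0.00015j
  [-3]  conj(Y_{5,-3})(Ω₁) = 0.33353 - 0.24999j ; Y_{5,-3}(Ω₂) = -0.01092 + 0.00503j ; Δ = -0.00238 + 0.00441j
  [-2]  conj(Y_{5,-2})(Ω₁) = -0.28884 - 0.20551j ; Y_{5,-2}(Ω₂) = 0.08356 - 0.02474j ; Δ = -0.02922 - 0.01003j
  [-1]  conj(Y_{5,-1})(Ω₁) = 0.02918 - 0.09133j ; Y_{5,-1}(Ω₂) = -0.37906 + 0.05493j ; Δ = -0.00604 + 0.03622j
  [+0]  conj(Y_{5,0})(Ω₁) = -0.38036 + 0.00000j ; Y_{5,0}(Ω₂) = 0.75264 + 0.00000j ; Δ = -0.28628 + 0.00000j
  [+1]  conj(Y_{5,1})(Ω₁) = -0.02918 - 0.09133j ; Y_{5,1}(Ω₂) = 0.37906 + 0.05493j ; Δ = -0.00604 - 0.03622j
  [+2]  conj(Y_{5,2})(Ω₁) = -0.28884 + 0.20551j ; Y_{5,2}(Ω₂) = 0.08356 + 0.02474j ; Δ = -0.02922 + 0.01003j
  [+3]  conj(Y_{5,3})(Ω₁) = -0.33353 - 0.24999j ; Y_{5,3}(Ω₂) = 0.01092 + 0.00503j ; Δ = -0.00238 - 0.00441j
  [+4]  conj(Y_{5,4})(Ω₁) = 0.07495 - 0.21601j ; Y_{5,4}(Ω₂) = 0.00090 + 0.00058j ; Δ = 0.00019 - 0.00015j
  [+5]  conj(Y_{5,5})(Ω₁) = 0.06679 + 0.00166j ; Y_{5,5}(Ω₂) = 0.00004 + 0.00004j ; Δ = 0.00000 + 0.00000j
Total Σ_m = -0.36117 - 0.00000j. Multiply by 1.142397: -0.41260 - 0.00000j. P_5(cos γ) = -0.412605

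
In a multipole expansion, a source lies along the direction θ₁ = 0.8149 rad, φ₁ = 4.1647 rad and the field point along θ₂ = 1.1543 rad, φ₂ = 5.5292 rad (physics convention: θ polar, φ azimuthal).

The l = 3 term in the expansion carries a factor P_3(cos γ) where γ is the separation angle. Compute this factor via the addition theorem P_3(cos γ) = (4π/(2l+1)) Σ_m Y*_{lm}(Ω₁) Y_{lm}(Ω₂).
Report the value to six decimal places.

-0.443565

Expand P_3 via completeness: Σ_{m} conj(Y_{3,m}) at Ω₁ times Y_{3,m} at Ω₂ —
  [-3]  conj(Y_{3,-3})(Ω₁) = +0.160330-0.011607i ; Y_{3,-3}(Ω₂) = -0.203409+0.245875i ; Δ = -0.029759+0.041782i
  [-2]  conj(Y_{3,-2})(Ω₁) = -0.169893+0.330017i ; Y_{3,-2}(Ω₂) = +0.021710+0.345102i ; Δ = -0.117578-0.051466i
  [-1]  conj(Y_{3,-1})(Ω₁) = -0.165628-0.271553i ; Y_{3,-1}(Ω₂) = -0.039138-0.036754i ; Δ = -0.003498+0.016716i
  [+0]  conj(Y_{3,0})(Ω₁) = -0.165726-0.000000i ; Y_{3,0}(Ω₂) = -0.329369+0.000000i ; Δ = +0.054585+0.000000i
  [+1]  conj(Y_{3,1})(Ω₁) = +0.165628-0.271553i ; Y_{3,1}(Ω₂) = +0.039138-0.036754i ; Δ = -0.003498-0.016716i
  [+2]  conj(Y_{3,2})(Ω₁) = -0.169893-0.330017i ; Y_{3,2}(Ω₂) = +0.021710-0.345102i ; Δ = -0.117578+0.051466i
  [+3]  conj(Y_{3,3})(Ω₁) = -0.160330-0.011607i ; Y_{3,3}(Ω₂) = +0.203409+0.245875i ; Δ = -0.029759-0.041782i
Σ over m = -0.247084+0.000000i; ×(4π/7) → -0.443565+0.000000i. Real part: -0.443565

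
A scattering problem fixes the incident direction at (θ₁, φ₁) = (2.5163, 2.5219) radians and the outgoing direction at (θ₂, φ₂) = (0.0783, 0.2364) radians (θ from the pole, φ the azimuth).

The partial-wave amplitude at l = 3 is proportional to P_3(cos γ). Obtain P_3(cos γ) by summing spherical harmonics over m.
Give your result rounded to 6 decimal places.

-0.215388

Expand P_3 via completeness: Σ_{m} conj(Y_{3,m}) at Ω₁ times Y_{3,m} at Ω₂ —
  m=-3: +0.023788+0.080219i × +0.000152-0.000130i = +0.000014+0.000009i  (running Σ = +0.000014+0.000009i)
  m=-2: -0.092374+0.268450i × +0.005550-0.002839i = +0.000249+0.001752i  (running Σ = +0.000263+0.001761i)
  m=-1: -0.352171+0.251255i × +0.097552-0.023501i = -0.028451+0.032787i  (running Σ = -0.028187+0.034548i)
  m=0: -0.086812-0.000000i × +0.732685+0.000000i = -0.063606-0.000000i  (running Σ = -0.091793+0.034548i)
  m=1: +0.352171+0.251255i × -0.097552-0.023501i = -0.028451-0.032787i  (running Σ = -0.120243+0.001761i)
  m=2: -0.092374-0.268450i × +0.005550+0.002839i = +0.000249-0.001752i  (running Σ = -0.119994+0.000009i)
  m=3: -0.023788+0.080219i × -0.000152-0.000130i = +0.000014-0.000009i  (running Σ = -0.119980-0.000000i)
Accumulated sum -0.119980-0.000000i; after 4π/(2l+1) scaling, -0.215388-0.000000i ⇒ P_3 = -0.215388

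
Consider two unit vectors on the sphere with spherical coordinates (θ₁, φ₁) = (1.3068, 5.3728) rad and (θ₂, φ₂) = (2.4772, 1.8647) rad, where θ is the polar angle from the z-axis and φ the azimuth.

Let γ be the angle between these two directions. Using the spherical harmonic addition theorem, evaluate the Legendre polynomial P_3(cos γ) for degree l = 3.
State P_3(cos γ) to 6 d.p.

Expand P_3 via completeness: Σ_{m} conj(Y_{3,m}) at Ω₁ times Y_{3,m} at Ω₂ —
  m=-3: Y*=-0.344171-0.149766i  Y=+0.075485+0.062184i  product -0.016667-0.032707i
  m=-2: Y*=-0.061478-0.240795i  Y=+0.254546-0.169626i  product -0.056494-0.050865i
  m=-1: Y*=-0.126227+0.162504i  Y=-0.121174-0.400353i  product +0.080354+0.030844i
  m=+0: Y*=-0.258979-0.000000i  Y=-0.029127+0.000000i  product +0.007543+0.000000i
  m=+1: Y*=+0.126227+0.162504i  Y=+0.121174-0.400353i  product +0.080354-0.030844i
  m=+2: Y*=-0.061478+0.240795i  Y=+0.254546+0.169626i  product -0.056494+0.050865i
  m=+3: Y*=+0.344171-0.149766i  Y=-0.075485+0.062184i  product -0.016667+0.032707i
Total Σ_m = +0.021930-0.000000i. Multiply by 1.795196: +0.039369-0.000000i. P_3(cos γ) = 0.039369

0.039369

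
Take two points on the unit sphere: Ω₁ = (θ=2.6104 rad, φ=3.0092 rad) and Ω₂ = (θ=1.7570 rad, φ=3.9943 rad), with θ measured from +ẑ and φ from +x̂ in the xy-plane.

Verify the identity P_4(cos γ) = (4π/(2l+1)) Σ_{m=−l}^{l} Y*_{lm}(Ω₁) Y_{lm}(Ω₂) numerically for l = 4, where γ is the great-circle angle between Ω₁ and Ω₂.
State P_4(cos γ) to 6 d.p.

-0.177571

Addition theorem: P_4(cos γ) = (4π/9) Σ_m Y*_{lm}(Ω₁) Y_{lm}(Ω₂), m = −4…4:
  m=-4: Y*=0.02515 - 0.01472j  Y=-0.39785 + 0.10978j  product -0.00839 + 0.00862j
  m=-3: Y*=0.12936 - 0.05426j  Y=-0.18353 - 0.12115j  product -0.03032 - 0.00571j
  m=-2: Y*=0.34828 - 0.09444j  Y=0.03296 + 0.24333j  product 0.03446 + 0.08163j
  m=-1: Y*=0.45137 - 0.06011j  Y=-0.15630 + 0.17890j  product -0.05980 + 0.09014j
  m=+0: Y*=0.00428 + 0.00000j  Y=0.21294 + 0.00000j  product 0.00091 + 0.00000j
  m=+1: Y*=-0.45137 - 0.06011j  Y=0.15630 + 0.17890j  product -0.05980 - 0.09014j
  m=+2: Y*=0.34828 + 0.09444j  Y=0.03296 - 0.24333j  product 0.03446 - 0.08163j
  m=+3: Y*=-0.12936 - 0.05426j  Y=0.18353 - 0.12115j  product -0.03032 + 0.00571j
  m=+4: Y*=0.02515 + 0.01472j  Y=-0.39785 - 0.10978j  product -0.00839 - 0.00862j
Total Σ_m = -0.12718 + 0.00000j. Multiply by 1.396263: -0.17757 + 0.00000j. P_4(cos γ) = -0.177571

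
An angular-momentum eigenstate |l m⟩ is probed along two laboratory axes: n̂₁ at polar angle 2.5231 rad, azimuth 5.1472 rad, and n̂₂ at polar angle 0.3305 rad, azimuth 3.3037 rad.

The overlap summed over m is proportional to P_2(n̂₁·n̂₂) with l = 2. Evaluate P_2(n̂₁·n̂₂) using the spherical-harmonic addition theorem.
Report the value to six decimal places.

Summing Y*_{l m}(θ₁,φ₁)·Y_{l m}(θ₂,φ₂) over m ∈ [−2, 2]; prefactor 4π/(2·2+1) = 2.513274:
  m=-2: Y*=(-0.083772, -0.099221)  Y=(0.038559, -0.012959)  product (-0.004516, -0.002740)
  m=-1: Y*=(-0.153732, 0.330993)  Y=(-0.234027, 0.038273)  product (0.023309, -0.083345)
  m=+0: Y*=(0.312701, -0.000000)  Y=(0.531141, 0.000000)  product (0.166088, 0.000000)
  m=+1: Y*=(0.153732, 0.330993)  Y=(0.234027, 0.038273)  product (0.023309, 0.083345)
  m=+2: Y*=(-0.083772, 0.099221)  Y=(0.038559, 0.012959)  product (-0.004516, 0.002740)
Accumulated sum (0.203675, 0.000000); after 4π/(2l+1) scaling, (0.511891, 0.000000) ⇒ P_2 = 0.511891

0.511891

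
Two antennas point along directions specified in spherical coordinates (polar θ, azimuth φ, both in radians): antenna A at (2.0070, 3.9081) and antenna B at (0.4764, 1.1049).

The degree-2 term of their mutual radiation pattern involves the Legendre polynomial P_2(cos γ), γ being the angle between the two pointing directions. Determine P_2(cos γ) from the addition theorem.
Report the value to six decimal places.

0.383648

Summing Y*_{l m}(θ₁,φ₁)·Y_{l m}(θ₂,φ₂) over m ∈ [−2, 2]; prefactor 4π/(2·2+1) = 2.513274:
  [-2]  conj(Y_{2,-2})(Ω₁) = 0.01199 + 0.31709j ; Y_{2,-2}(Ω₂) = -0.04845 - 0.06520j ; Δ = 0.02010 - 0.01614j
  [-1]  conj(Y_{2,-1})(Ω₁) = 0.21310 + 0.20520j ; Y_{2,-1}(Ω₂) = 0.14143 - 0.28127j ; Δ = 0.08786 - 0.03092j
  [+0]  conj(Y_{2,0})(Ω₁) = -0.14649 + 0.00000j ; Y_{2,0}(Ω₂) = 0.43180 + 0.00000j ; Δ = -0.06326 + 0.00000j
  [+1]  conj(Y_{2,1})(Ω₁) = -0.21310 + 0.20520j ; Y_{2,1}(Ω₂) = -0.14143 - 0.28127j ; Δ = 0.08786 + 0.03092j
  [+2]  conj(Y_{2,2})(Ω₁) = 0.01199 - 0.31709j ; Y_{2,2}(Ω₂) = -0.04845 + 0.06520j ; Δ = 0.02010 + 0.01614j
Total Σ_m = 0.15265 + 0.00000j. Multiply by 2.513274: 0.38365 + 0.00000j. P_2(cos γ) = 0.383648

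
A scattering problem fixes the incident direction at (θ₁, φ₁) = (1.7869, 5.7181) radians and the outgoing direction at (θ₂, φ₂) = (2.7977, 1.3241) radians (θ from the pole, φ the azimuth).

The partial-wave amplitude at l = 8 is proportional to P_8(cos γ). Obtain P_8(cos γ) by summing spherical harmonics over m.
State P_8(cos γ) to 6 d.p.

0.182448

Summing Y*_{l m}(θ₁,φ₁)·Y_{l m}(θ₂,φ₂) over m ∈ [−8, 8]; prefactor 4π/(2·8+1) = 0.739198:
  m=-8: Y*=-0.081353+0.419152i  Y=-0.000034+0.000079i  product -0.000030-0.000021i
  m=-7: Y*=+0.257429-0.272596i  Y=+0.000950+0.000149i  product +0.000285-0.000220i
  m=-6: Y*=+0.098302-0.024988i  Y=-0.000615-0.006770i  product -0.000230-0.000650i
  m=-5: Y*=-0.340360-0.111345i  Y=-0.032400+0.011363i  product +0.012293-0.000260i
  m=-4: Y*=+0.011366+0.013784i  Y=+0.069939+0.105821i  product -0.000664+0.002167i
  m=-3: Y*=+0.040883+0.326784i  Y=+0.225130-0.246514i  product +0.089761+0.063491i
  m=-2: Y*=+0.030039-0.063704i  Y=-0.499851-0.268797i  product -0.032138+0.023768i
  m=-1: Y*=+0.263828-0.167282i  Y=-0.105861+0.420372i  product +0.042392+0.128615i
  m=+0: Y*=-0.085610-0.000000i  Y=-0.274292+0.000000i  product +0.023482+0.000000i
  m=+1: Y*=-0.263828-0.167282i  Y=+0.105861+0.420372i  product +0.042392-0.128615i
  m=+2: Y*=+0.030039+0.063704i  Y=-0.499851+0.268797i  product -0.032138-0.023768i
  m=+3: Y*=-0.040883+0.326784i  Y=-0.225130-0.246514i  product +0.089761-0.063491i
  m=+4: Y*=+0.011366-0.013784i  Y=+0.069939-0.105821i  product -0.000664-0.002167i
  m=+5: Y*=+0.340360-0.111345i  Y=+0.032400+0.011363i  product +0.012293+0.000260i
  m=+6: Y*=+0.098302+0.024988i  Y=-0.000615+0.006770i  product -0.000230+0.000650i
  m=+7: Y*=-0.257429-0.272596i  Y=-0.000950+0.000149i  product +0.000285+0.000220i
  m=+8: Y*=-0.081353-0.419152i  Y=-0.000034-0.000079i  product -0.000030+0.000021i
Total Σ_m = +0.246819+0.000000i. Multiply by 0.739198: +0.182448+0.000000i. P_8(cos γ) = 0.182448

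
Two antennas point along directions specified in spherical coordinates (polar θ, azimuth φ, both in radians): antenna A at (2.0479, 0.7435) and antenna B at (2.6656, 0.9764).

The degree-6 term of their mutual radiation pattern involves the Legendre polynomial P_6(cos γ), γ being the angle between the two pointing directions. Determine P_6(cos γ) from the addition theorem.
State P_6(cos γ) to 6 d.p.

-0.397497

Term-by-term m-sum for l=6 (normalisation 4π/13 = 0.966644):
  m=-6: (-0.059051, -0.229930) × (0.004074, 0.001843) = (0.000183, -0.001046)  (running Σ = (0.000183, -0.001046))
  m=-5: (0.356531, 0.231508) × (-0.005072, -0.029617) = (0.005048, -0.011733)  (running Σ = (0.005231, -0.012779))
  m=-4: (-0.289074, 0.048905) × (-0.087343, 0.083684) = (0.021156, -0.028462)  (running Σ = (0.026387, -0.041241))
  m=-3: (-0.087441, 0.112736) × (0.309856, 0.066819) = (-0.034627, 0.029089)  (running Σ = (-0.008240, -0.012152))
  m=-2: (-0.028574, -0.340192) × (-0.188045, -0.468079) = (-0.153863, 0.077346)  (running Σ = (-0.162103, 0.065194))
  m=-1: (-0.017473, -0.016067) × (-0.178161, 0.263574) = (0.007348, -0.001743)  (running Σ = (-0.154755, 0.063451))
  m=0: (0.336949, -0.000000) × (-0.301836, 0.000000) = (-0.101704, 0.000000)  (running Σ = (-0.256459, 0.063451))
  m=1: (0.017473, -0.016067) × (0.178161, 0.263574) = (0.007348, 0.001743)  (running Σ = (-0.249111, 0.065194))
  m=2: (-0.028574, 0.340192) × (-0.188045, 0.468079) = (-0.153863, -0.077346)  (running Σ = (-0.402974, -0.012152))
  m=3: (0.087441, 0.112736) × (-0.309856, 0.066819) = (-0.034627, -0.029089)  (running Σ = (-0.437601, -0.041241))
  m=4: (-0.289074, -0.048905) × (-0.087343, -0.083684) = (0.021156, 0.028462)  (running Σ = (-0.416445, -0.012779))
  m=5: (-0.356531, 0.231508) × (0.005072, -0.029617) = (0.005048, 0.011733)  (running Σ = (-0.411397, -0.001046))
  m=6: (-0.059051, 0.229930) × (0.004074, -0.001843) = (0.000183, 0.001046)  (running Σ = (-0.411214, 0.000000))
Accumulated sum (-0.411214, 0.000000); after 4π/(2l+1) scaling, (-0.397497, 0.000000) ⇒ P_6 = -0.397497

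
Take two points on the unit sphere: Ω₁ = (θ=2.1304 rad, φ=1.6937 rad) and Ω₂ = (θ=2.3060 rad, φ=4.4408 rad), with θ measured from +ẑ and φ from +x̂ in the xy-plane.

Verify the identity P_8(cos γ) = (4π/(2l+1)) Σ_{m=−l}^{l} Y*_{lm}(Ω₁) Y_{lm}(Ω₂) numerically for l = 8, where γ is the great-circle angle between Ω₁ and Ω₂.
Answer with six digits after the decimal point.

-0.096214

Summing Y*_{l m}(θ₁,φ₁)·Y_{l m}(θ₂,φ₂) over m ∈ [−8, 8]; prefactor 4π/(2·8+1) = 0.739198:
  [-8]  conj(Y_{8,-8})(Ω₁) = +0.076019+0.114136i ; Y_{8,-8}(Ω₂) = -0.026727+0.038907i ; Δ = -0.006472-0.000093i
  [-7]  conj(Y_{8,-7})(Ω₁) = -0.260469+0.224094i ; Y_{8,-7}(Ω₂) = -0.161517-0.055382i ; Δ = +0.054481-0.021770i
  [-6]  conj(Y_{8,-6})(Ω₁) = -0.333085-0.302566i ; Y_{8,-6}(Ω₂) = +0.021146-0.359593i ; Δ = -0.115844+0.113377i
  [-5]  conj(Y_{8,-5})(Ω₁) = +0.133493-0.189173i ; Y_{8,-5}(Ω₂) = +0.448513-0.096935i ; Δ = +0.041536-0.097787i
  [-4]  conj(Y_{8,-4})(Ω₁) = -0.179218-0.095965i ; Y_{8,-4}(Ω₂) = +0.117234+0.222765i ; Δ = +0.000367-0.051174i
  [-3]  conj(Y_{8,-3})(Ω₁) = +0.125086-0.323737i ; Y_{8,-3}(Ω₂) = +0.139744-0.131768i ; Δ = -0.025178-0.061723i
  [-2]  conj(Y_{8,-2})(Ω₁) = -0.032272-0.008097i ; Y_{8,-2}(Ω₂) = +0.315289+0.190358i ; Δ = -0.008634-0.008696i
  [-1]  conj(Y_{8,-1})(Ω₁) = +0.042536-0.344348i ; Y_{8,-1}(Ω₂) = +0.007315-0.026268i ; Δ = -0.008734-0.003636i
  [+0]  conj(Y_{8,0})(Ω₁) = +0.018420-0.000000i ; Y_{8,0}(Ω₂) = +0.368958+0.000000i ; Δ = +0.006796+0.000000i
  [+1]  conj(Y_{8,1})(Ω₁) = -0.042536-0.344348i ; Y_{8,1}(Ω₂) = -0.007315-0.026268i ; Δ = -0.008734+0.003636i
  [+2]  conj(Y_{8,2})(Ω₁) = -0.032272+0.008097i ; Y_{8,2}(Ω₂) = +0.315289-0.190358i ; Δ = -0.008634+0.008696i
  [+3]  conj(Y_{8,3})(Ω₁) = -0.125086-0.323737i ; Y_{8,3}(Ω₂) = -0.139744-0.131768i ; Δ = -0.025178+0.061723i
  [+4]  conj(Y_{8,4})(Ω₁) = -0.179218+0.095965i ; Y_{8,4}(Ω₂) = +0.117234-0.222765i ; Δ = +0.000367+0.051174i
  [+5]  conj(Y_{8,5})(Ω₁) = -0.133493-0.189173i ; Y_{8,5}(Ω₂) = -0.448513-0.096935i ; Δ = +0.041536+0.097787i
  [+6]  conj(Y_{8,6})(Ω₁) = -0.333085+0.302566i ; Y_{8,6}(Ω₂) = +0.021146+0.359593i ; Δ = -0.115844-0.113377i
  [+7]  conj(Y_{8,7})(Ω₁) = +0.260469+0.224094i ; Y_{8,7}(Ω₂) = +0.161517-0.055382i ; Δ = +0.054481+0.021770i
  [+8]  conj(Y_{8,8})(Ω₁) = +0.076019-0.114136i ; Y_{8,8}(Ω₂) = -0.026727-0.038907i ; Δ = -0.006472+0.000093i
Total Σ_m = -0.130160+0.000000i. Multiply by 0.739198: -0.096214+0.000000i. P_8(cos γ) = -0.096214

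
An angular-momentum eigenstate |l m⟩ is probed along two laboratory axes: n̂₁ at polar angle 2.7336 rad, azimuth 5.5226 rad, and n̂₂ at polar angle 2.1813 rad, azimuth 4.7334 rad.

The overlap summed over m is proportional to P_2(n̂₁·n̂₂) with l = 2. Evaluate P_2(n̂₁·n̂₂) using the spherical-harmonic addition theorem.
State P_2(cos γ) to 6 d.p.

Summing Y*_{l m}(θ₁,φ₁)·Y_{l m}(θ₂,φ₂) over m ∈ [−2, 2]; prefactor 4π/(2·2+1) = 2.513274:
  [-2]  conj(Y_{2,-2})(Ω₁) = +0.003016-0.060734i ; Y_{2,-2}(Ω₂) = -0.259096+0.010894i ; Δ = -0.000120+0.015769i
  [-1]  conj(Y_{2,-1})(Ω₁) = -0.203828+0.193956i ; Y_{2,-1}(Ω₂) = -0.007624-0.362803i ; Δ = +0.071922+0.072471i
  [+0]  conj(Y_{2,0})(Ω₁) = +0.481832-0.000000i ; Y_{2,0}(Ω₂) = -0.004431+0.000000i ; Δ = -0.002135+0.000000i
  [+1]  conj(Y_{2,1})(Ω₁) = +0.203828+0.193956i ; Y_{2,1}(Ω₂) = +0.007624-0.362803i ; Δ = +0.071922-0.072471i
  [+2]  conj(Y_{2,2})(Ω₁) = +0.003016+0.060734i ; Y_{2,2}(Ω₂) = -0.259096-0.010894i ; Δ = -0.000120-0.015769i
Accumulated sum +0.141469-0.000000i; after 4π/(2l+1) scaling, +0.355550-0.000000i ⇒ P_2 = 0.355550

0.355550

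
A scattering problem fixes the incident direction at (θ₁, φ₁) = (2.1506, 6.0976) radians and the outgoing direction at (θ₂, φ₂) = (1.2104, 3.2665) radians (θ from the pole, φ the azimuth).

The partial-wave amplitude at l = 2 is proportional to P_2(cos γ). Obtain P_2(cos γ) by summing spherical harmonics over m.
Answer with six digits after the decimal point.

Term-by-term m-sum for l=2 (normalisation 4π/5 = 2.513274):
  m=-2: +0.251925-0.098052i × +0.327738-0.083621i = +0.074366-0.053201i  (running Σ = +0.074366-0.053201i)
  m=-1: -0.347997+0.065335i × -0.252947+0.031760i = +0.085950-0.027579i  (running Σ = +0.160316-0.080780i)
  m=0: -0.031397-0.000000i × -0.197727+0.000000i = +0.006208+0.000000i  (running Σ = +0.166524-0.080780i)
  m=1: +0.347997+0.065335i × +0.252947+0.031760i = +0.085950+0.027579i  (running Σ = +0.252474-0.053201i)
  m=2: +0.251925+0.098052i × +0.327738+0.083621i = +0.074366+0.053201i  (running Σ = +0.326840+0.000000i)
Total Σ_m = +0.326840+0.000000i. Multiply by 2.513274: +0.821439+0.000000i. P_2(cos γ) = 0.821439

0.821439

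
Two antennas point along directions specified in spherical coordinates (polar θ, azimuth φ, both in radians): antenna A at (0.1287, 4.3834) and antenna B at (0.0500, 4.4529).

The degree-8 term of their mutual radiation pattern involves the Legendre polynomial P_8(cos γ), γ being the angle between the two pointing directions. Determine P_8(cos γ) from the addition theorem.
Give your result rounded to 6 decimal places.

Summing Y*_{l m}(θ₁,φ₁)·Y_{l m}(θ₂,φ₂) over m ∈ [−8, 8]; prefactor 4π/(2·8+1) = 0.739198:
  m=-8: -0.00000 - 0.00000j × -0.00000 + 0.00000j = 0.00000 - 0.00000j  (running Σ = 0.00000 - 0.00000j)
  m=-7: 0.00000 - 0.00000j × 0.00000 + 0.00000j = 0.00000 - 0.00000j  (running Σ = 0.00000 - 0.00000j)
  m=-6: 0.00001 + 0.00002j × -0.00000 - 0.00000j = 0.00000 - 0.00000j  (running Σ = 0.00000 - 0.00000j)
  m=-5: -0.00033 + 0.00002j × -0.00000 + 0.00000j = 0.00000 - 0.00000j  (running Σ = 0.00000 - 0.00000j)
  m=-4: 0.00089 - 0.00340j × 0.00004 + 0.00007j = 0.00000 - 0.00000j  (running Σ = 0.00000 - 0.00000j)
  m=-3: 0.02316 + 0.01530j × 0.00121 - 0.00123j = 0.00005 - 0.00001j  (running Σ = 0.00005 - 0.00001j)
  m=-2: -0.12266 + 0.09480j × -0.02208 - 0.01261j = 0.00390 - 0.00055j  (running Σ = 0.00395 - 0.00056j)
  m=-1: -0.17633 - 0.51649j × -0.06191 + 0.23319j = 0.13136 - 0.00914j  (running Σ = 0.13531 - 0.00970j)
  m=0: 0.84112 + 0.00000j × 1.11135 + 0.00000j = 0.93478 + 0.00000j  (running Σ = 1.07009 - 0.00970j)
  m=1: 0.17633 - 0.51649j × 0.06191 + 0.23319j = 0.13136 + 0.00914j  (running Σ = 1.20145 - 0.00056j)
  m=2: -0.12266 - 0.09480j × -0.02208 + 0.01261j = 0.00390 + 0.00055j  (running Σ = 1.20535 - 0.00001j)
  m=3: -0.02316 + 0.01530j × -0.00121 - 0.00123j = 0.00005 + 0.00001j  (running Σ = 1.20540 - 0.00000j)
  m=4: 0.00089 + 0.00340j × 0.00004 - 0.00007j = 0.00000 + 0.00000j  (running Σ = 1.20540 - 0.00000j)
  m=5: 0.00033 + 0.00002j × 0.00000 + 0.00000j = 0.00000 + 0.00000j  (running Σ = 1.20540 - 0.00000j)
  m=6: 0.00001 - 0.00002j × -0.00000 + 0.00000j = 0.00000 + 0.00000j  (running Σ = 1.20540 - 0.00000j)
  m=7: -0.00000 - 0.00000j × -0.00000 + 0.00000j = 0.00000 + 0.00000j  (running Σ = 1.20540 - 0.00000j)
  m=8: -0.00000 + 0.00000j × -0.00000 - 0.00000j = 0.00000 + 0.00000j  (running Σ = 1.20540 - 0.00000j)
Accumulated sum 1.20540 - 0.00000j; after 4π/(2l+1) scaling, 0.89103 - 0.00000j ⇒ P_8 = 0.891027

0.891027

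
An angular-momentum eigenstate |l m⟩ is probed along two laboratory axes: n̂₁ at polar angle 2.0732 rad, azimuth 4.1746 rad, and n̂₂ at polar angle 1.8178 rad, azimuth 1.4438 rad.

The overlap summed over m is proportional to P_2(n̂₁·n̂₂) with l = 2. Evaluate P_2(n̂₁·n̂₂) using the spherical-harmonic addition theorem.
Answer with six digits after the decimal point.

Expand P_2 via completeness: Σ_{m} conj(Y_{2,m}) at Ω₁ times Y_{2,m} at Ω₂ —
  term(m=-2) = 0.07339 - 0.07890j   from Y*(Ω₁)=-0.14100 + 0.26106j, Y(Ω₂)=-0.35153 - 0.09126j
  term(m=-1) = -0.05475 + 0.02385j   from Y*(Ω₁)=0.16701 + 0.28002j, Y(Ω₂)=-0.02320 + 0.18168j
  term(m=+0) = 0.02485 + 0.00000j   from Y*(Ω₁)=-0.09600 + 0.00000j, Y(Ω₂)=-0.25883 + 0.00000j
  term(m=+1) = -0.05475 - 0.02385j   from Y*(Ω₁)=-0.16701 + 0.28002j, Y(Ω₂)=0.02320 + 0.18168j
  term(m=+2) = 0.07339 + 0.07890j   from Y*(Ω₁)=-0.14100 - 0.26106j, Y(Ω₂)=-0.35153 + 0.09126j
Total Σ_m = 0.06213 + 0.00000j. Multiply by 2.513274: 0.15616 + 0.00000j. P_2(cos γ) = 0.156157

0.156157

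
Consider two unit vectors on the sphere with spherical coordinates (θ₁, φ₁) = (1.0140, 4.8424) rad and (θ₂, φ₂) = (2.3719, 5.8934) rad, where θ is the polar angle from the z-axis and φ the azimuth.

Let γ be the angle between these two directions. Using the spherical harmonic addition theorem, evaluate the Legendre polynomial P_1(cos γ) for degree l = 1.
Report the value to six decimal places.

-0.086055

Addition theorem: P_1(cos γ) = (4π/3) Σ_m Y*_{lm}(Ω₁) Y_{lm}(Ω₂), m = −1…1:
  m=-1: +0.038026-0.290833i × +0.222400+0.091363i = +0.035028-0.061207i  (running Σ = +0.035028-0.061207i)
  m=0: +0.258211-0.000000i × -0.350877+0.000000i = -0.090601+0.000000i  (running Σ = -0.055572-0.061207i)
  m=1: -0.038026-0.290833i × -0.222400+0.091363i = +0.035028+0.061207i  (running Σ = -0.020544+0.000000i)
Σ over m = -0.020544+0.000000i; ×(4π/3) → -0.086055+0.000000i. Real part: -0.086055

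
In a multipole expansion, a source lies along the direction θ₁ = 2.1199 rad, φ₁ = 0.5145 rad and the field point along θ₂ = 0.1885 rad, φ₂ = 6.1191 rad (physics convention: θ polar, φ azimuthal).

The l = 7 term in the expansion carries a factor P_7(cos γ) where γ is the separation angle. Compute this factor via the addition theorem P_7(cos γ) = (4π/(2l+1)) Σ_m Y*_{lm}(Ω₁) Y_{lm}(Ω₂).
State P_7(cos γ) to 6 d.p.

Expand P_7 via completeness: Σ_{m} conj(Y_{7,m}) at Ω₁ times Y_{7,m} at Ω₂ —
  term(m=-7) = 0.00000 - 0.00000j   from Y*(Ω₁)=-0.14722 - 0.07292j, Y(Ω₂)=0.00000 + 0.00000j
  term(m=-6) = 0.00002 + 0.00002j   from Y*(Ω₁)=0.37558 - 0.02052j, Y(Ω₂)=0.00004 + 0.00007j
  term(m=-5) = -0.00040 - 0.00010j   from Y*(Ω₁)=-0.35471 + 0.22690j, Y(Ω₂)=0.00067 + 0.00072j
  term(m=-4) = 0.00085 - 0.00039j   from Y*(Ω₁)=0.05138 - 0.09698j, Y(Ω₂)=0.00672 + 0.00518j
  term(m=-3) = 0.00709 - 0.01414j   from Y*(Ω₁)=-0.00818 - 0.29977j, Y(Ω₂)=0.04648 + 0.02493j
  term(m=-2) = 0.01243 + 0.05729j   from Y*(Ω₁)=0.13338 + 0.22161j, Y(Ω₂)=0.21454 + 0.07305j
  term(m=-1) = 0.09390 + 0.07572j   from Y*(Ω₁)=0.17621 + 0.09961j, Y(Ω₂)=0.58792 + 0.09734j
  term(m=+0) = -0.17580 + 0.00000j   from Y*(Ω₁)=-0.28709 + 0.00000j, Y(Ω₂)=0.61235 + 0.00000j
  term(m=+1) = 0.09390 - 0.07572j   from Y*(Ω₁)=-0.17621 + 0.09961j, Y(Ω₂)=-0.58792 + 0.09734j
  term(m=+2) = 0.01243 - 0.05729j   from Y*(Ω₁)=0.13338 - 0.22161j, Y(Ω₂)=0.21454 - 0.07305j
  term(m=+3) = 0.00709 + 0.01414j   from Y*(Ω₁)=0.00818 - 0.29977j, Y(Ω₂)=-0.04648 + 0.02493j
  term(m=+4) = 0.00085 + 0.00039j   from Y*(Ω₁)=0.05138 + 0.09698j, Y(Ω₂)=0.00672 - 0.00518j
  term(m=+5) = -0.00040 + 0.00010j   from Y*(Ω₁)=0.35471 + 0.22690j, Y(Ω₂)=-0.00067 + 0.00072j
  term(m=+6) = 0.00002 - 0.00002j   from Y*(Ω₁)=0.37558 + 0.02052j, Y(Ω₂)=0.00004 - 0.00007j
  term(m=+7) = 0.00000 + 0.00000j   from Y*(Ω₁)=0.14722 - 0.07292j, Y(Ω₂)=-0.00000 + 0.00000j
Σ over m = 0.05198 - 0.00000j; ×(4π/15) → 0.04355 - 0.00000j. Real part: 0.043545

0.043545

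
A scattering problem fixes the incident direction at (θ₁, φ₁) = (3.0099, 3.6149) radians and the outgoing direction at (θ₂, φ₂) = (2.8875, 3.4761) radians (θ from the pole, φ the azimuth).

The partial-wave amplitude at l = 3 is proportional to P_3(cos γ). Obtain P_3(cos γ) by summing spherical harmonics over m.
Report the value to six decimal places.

Expand P_3 via completeness: Σ_{m} conj(Y_{3,m}) at Ω₁ times Y_{3,m} at Ω₂ —
  term(m=-3) = 0.00001 + 0.00000j   from Y*(Ω₁)=-0.00014 - 0.00093j, Y(Ω₂)=-0.00356 + 0.00559j
  term(m=-2) = 0.00105 + 0.00030j   from Y*(Ω₁)=-0.01021 - 0.01418j, Y(Ω₂)=-0.04903 + 0.03876j
  term(m=-1) = 0.04923 + 0.00688j   from Y*(Ω₁)=-0.14783 - 0.07571j, Y(Ω₂)=-0.28269 + 0.09826j
  term(m=+0) = 0.43066 + 0.00000j   from Y*(Ω₁)=-0.70800 + 0.00000j, Y(Ω₂)=-0.60828 + 0.00000j
  term(m=+1) = 0.04923 - 0.00688j   from Y*(Ω₁)=0.14783 - 0.07571j, Y(Ω₂)=0.28269 + 0.09826j
  term(m=+2) = 0.00105 - 0.00030j   from Y*(Ω₁)=-0.01021 + 0.01418j, Y(Ω₂)=-0.04903 - 0.03876j
  term(m=+3) = 0.00001 - 0.00000j   from Y*(Ω₁)=0.00014 - 0.00093j, Y(Ω₂)=0.00356 + 0.00559j
Total Σ_m = 0.53123 - 0.00000j. Multiply by 1.795196: 0.95366 - 0.00000j. P_3(cos γ) = 0.953661

0.953661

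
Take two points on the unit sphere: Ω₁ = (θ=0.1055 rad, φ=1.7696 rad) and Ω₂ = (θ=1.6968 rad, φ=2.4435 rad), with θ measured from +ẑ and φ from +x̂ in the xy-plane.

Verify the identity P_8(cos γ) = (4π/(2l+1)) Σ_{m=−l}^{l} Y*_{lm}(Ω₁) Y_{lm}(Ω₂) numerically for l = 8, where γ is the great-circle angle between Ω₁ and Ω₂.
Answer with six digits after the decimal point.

0.255138

Summing Y*_{l m}(θ₁,φ₁)·Y_{l m}(θ₂,φ₂) over m ∈ [−8, 8]; prefactor 4π/(2·8+1) = 0.739198:
  m=-8: Y*=-0.000000+0.000000i  Y=+0.370386-0.310988i  product +0.000000+0.000000i
  m=-7: Y*=+0.000000-0.000000i  Y=+0.042487-0.241344i  product -0.000000-0.000000i
  m=-6: Y*=-0.000003-0.000007i  Y=+0.136980+0.237128i  product +0.000001-0.000002i
  m=-5: Y*=-0.000104+0.000068i  Y=+0.254997+0.092755i  product -0.000033+0.000008i
  m=-4: Y*=+0.001132+0.001154i  Y=-0.186469+0.067902i  product -0.000289-0.000138i
  m=-3: Y*=+0.008790-0.012947i  Y=-0.139256+0.241264i  product +0.001900+0.003924i
  m=-2: Y*=-0.099206-0.041664i  Y=-0.028343-0.160669i  product -0.003882+0.017120i
  m=-1: Y*=-0.092943+0.461335i  Y=-0.214786-0.180212i  product +0.103101-0.082339i
  m=+0: Y*=+0.941398-0.000000i  Y=+0.152497+0.000000i  product +0.143560+0.000000i
  m=+1: Y*=+0.092943+0.461335i  Y=+0.214786-0.180212i  product +0.103101+0.082339i
  m=+2: Y*=-0.099206+0.041664i  Y=-0.028343+0.160669i  product -0.003882-0.017120i
  m=+3: Y*=-0.008790-0.012947i  Y=+0.139256+0.241264i  product +0.001900-0.003924i
  m=+4: Y*=+0.001132-0.001154i  Y=-0.186469-0.067902i  product -0.000289+0.000138i
  m=+5: Y*=+0.000104+0.000068i  Y=-0.254997+0.092755i  product -0.000033-0.000008i
  m=+6: Y*=-0.000003+0.000007i  Y=+0.136980-0.237128i  product +0.000001+0.000002i
  m=+7: Y*=-0.000000-0.000000i  Y=-0.042487-0.241344i  product -0.000000+0.000000i
  m=+8: Y*=-0.000000-0.000000i  Y=+0.370386+0.310988i  product +0.000000-0.000000i
Σ over m = +0.345155-0.000000i; ×(4π/17) → +0.255138-0.000000i. Real part: 0.255138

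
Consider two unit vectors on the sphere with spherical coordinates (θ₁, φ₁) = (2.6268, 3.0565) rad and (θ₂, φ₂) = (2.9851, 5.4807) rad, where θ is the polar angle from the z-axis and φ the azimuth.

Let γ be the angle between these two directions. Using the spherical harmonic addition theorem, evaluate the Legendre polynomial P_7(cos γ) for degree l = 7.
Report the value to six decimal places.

-0.247146

Addition theorem: P_7(cos γ) = (4π/15) Σ_m Y*_{lm}(Ω₁) Y_{lm}(Ω₂), m = −7…7:
  [-7]  conj(Y_{7,-7})(Ω₁) = (-0.002903, 0.001968) ; Y_{7,-7}(Ω₂) = (0.000001, -0.000001) ; Δ = (-0.000000, 0.000000)
  [-6]  conj(Y_{7,-6})(Ω₁) = (-0.020240, 0.011336) ; Y_{7,-6}(Ω₂) = (-0.000003, 0.000026) ; Δ = (-0.000000, -0.000001)
  [-5]  conj(Y_{7,-5})(Ω₁) = (-0.085564, 0.038773) ; Y_{7,-5}(Ω₂) = (-0.000254, -0.000302) ; Δ = (0.000033, 0.000016)
  [-4]  conj(Y_{7,-4})(Ω₁) = (-0.242318, 0.085818) ; Y_{7,-4}(Ω₂) = (0.004132, 0.000283) ; Δ = (-0.001026, 0.000286)
  [-3]  conj(Y_{7,-3})(Ω₁) = (-0.448103, 0.116942) ; Y_{7,-3}(Ω₂) = (-0.023240, 0.020972) ; Δ = (0.007962, -0.012115)
  [-2]  conj(Y_{7,-2})(Ω₁) = (-0.446987, 0.076814) ; Y_{7,-2}(Ω₂) = (0.005619, -0.164366) ; Δ = (0.010114, 0.073901)
  [-1]  conj(Y_{7,-1})(Ω₁) = (0.009164, -0.000782) ; Y_{7,-1}(Ω₂) = (0.373348, 0.386330) ; Δ = (0.003723, 0.003248)
  [+0]  conj(Y_{7,0})(Ω₁) = (0.449711, -0.000000) ; Y_{7,0}(Ω₂) = (-0.748528, 0.000000) ; Δ = (-0.336622, 0.000000)
  [+1]  conj(Y_{7,1})(Ω₁) = (-0.009164, -0.000782) ; Y_{7,1}(Ω₂) = (-0.373348, 0.386330) ; Δ = (0.003723, -0.003248)
  [+2]  conj(Y_{7,2})(Ω₁) = (-0.446987, -0.076814) ; Y_{7,2}(Ω₂) = (0.005619, 0.164366) ; Δ = (0.010114, -0.073901)
  [+3]  conj(Y_{7,3})(Ω₁) = (0.448103, 0.116942) ; Y_{7,3}(Ω₂) = (0.023240, 0.020972) ; Δ = (0.007962, 0.012115)
  [+4]  conj(Y_{7,4})(Ω₁) = (-0.242318, -0.085818) ; Y_{7,4}(Ω₂) = (0.004132, -0.000283) ; Δ = (-0.001026, -0.000286)
  [+5]  conj(Y_{7,5})(Ω₁) = (0.085564, 0.038773) ; Y_{7,5}(Ω₂) = (0.000254, -0.000302) ; Δ = (0.000033, -0.000016)
  [+6]  conj(Y_{7,6})(Ω₁) = (-0.020240, -0.011336) ; Y_{7,6}(Ω₂) = (-0.000003, -0.000026) ; Δ = (-0.000000, 0.000001)
  [+7]  conj(Y_{7,7})(Ω₁) = (0.002903, 0.001968) ; Y_{7,7}(Ω₂) = (-0.000001, -0.000001) ; Δ = (-0.000000, -0.000000)
Total Σ_m = (-0.295009, -0.000000). Multiply by 0.837758: (-0.247146, -0.000000). P_7(cos γ) = -0.247146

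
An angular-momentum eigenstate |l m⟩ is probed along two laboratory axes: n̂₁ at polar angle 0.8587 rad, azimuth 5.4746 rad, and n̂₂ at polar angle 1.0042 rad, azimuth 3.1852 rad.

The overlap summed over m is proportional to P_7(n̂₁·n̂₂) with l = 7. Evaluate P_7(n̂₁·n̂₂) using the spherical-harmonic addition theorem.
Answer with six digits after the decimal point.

0.145960

Term-by-term m-sum for l=7 (normalisation 4π/15 = 0.837758):
  term(m=-7) = -0.010298-0.003388i   from Y*(Ω₁)=+0.057843+0.041565i, Y(Ω₂)=-0.145172+0.045744i
  term(m=-6) = +0.032516+0.076744i   from Y*(Ω₁)=+0.031902+0.227824i, Y(Ω₂)=+0.349980-0.093719i
  term(m=-5) = +0.077994-0.160874i   from Y*(Ω₁)=-0.257566+0.325464i, Y(Ω₂)=-0.420553+0.093177i
  term(m=-4) = -0.057646+0.015779i   from Y*(Ω₁)=-0.399878+0.037195i, Y(Ω₂)=+0.146561-0.025827i
  term(m=-3) = -0.009796-0.006488i   from Y*(Ω₁)=-0.032186-0.027993i, Y(Ω₂)=+0.273093-0.035932i
  term(m=-2) = -0.013267-0.098717i   from Y*(Ω₁)=+0.016016+0.345124i, Y(Ω₂)=-0.287199+0.025112i
  term(m=-1) = +0.022121-0.025292i   from Y*(Ω₁)=-0.140437+0.147106i, Y(Ω₂)=-0.165058+0.007202i
  term(m=+0) = +0.090977+0.000000i   from Y*(Ω₁)=+0.292351-0.000000i, Y(Ω₂)=+0.311191+0.000000i
  term(m=+1) = +0.022121+0.025292i   from Y*(Ω₁)=+0.140437+0.147106i, Y(Ω₂)=+0.165058+0.007202i
  term(m=+2) = -0.013267+0.098717i   from Y*(Ω₁)=+0.016016-0.345124i, Y(Ω₂)=-0.287199-0.025112i
  term(m=+3) = -0.009796+0.006488i   from Y*(Ω₁)=+0.032186-0.027993i, Y(Ω₂)=-0.273093-0.035932i
  term(m=+4) = -0.057646-0.015779i   from Y*(Ω₁)=-0.399878-0.037195i, Y(Ω₂)=+0.146561+0.025827i
  term(m=+5) = +0.077994+0.160874i   from Y*(Ω₁)=+0.257566+0.325464i, Y(Ω₂)=+0.420553+0.093177i
  term(m=+6) = +0.032516-0.076744i   from Y*(Ω₁)=+0.031902-0.227824i, Y(Ω₂)=+0.349980+0.093719i
  term(m=+7) = -0.010298+0.003388i   from Y*(Ω₁)=-0.057843+0.041565i, Y(Ω₂)=+0.145172+0.045744i
Accumulated sum +0.174227-0.000000i; after 4π/(2l+1) scaling, +0.145960-0.000000i ⇒ P_7 = 0.145960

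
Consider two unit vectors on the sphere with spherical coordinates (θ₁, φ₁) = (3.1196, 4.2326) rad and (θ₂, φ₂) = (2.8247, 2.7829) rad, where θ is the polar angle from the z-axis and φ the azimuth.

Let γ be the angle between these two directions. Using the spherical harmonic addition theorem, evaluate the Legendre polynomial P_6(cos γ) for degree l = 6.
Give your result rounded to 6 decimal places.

0.197162

Addition theorem: P_6(cos γ) = (4π/13) Σ_m Y*_{lm}(Ω₁) Y_{lm}(Ω₂), m = −6…6:
  m=-6: Y*=(0.000000, 0.000000)  Y=(-0.000243, 0.000370)  product (-0.000000, 0.000000)
  m=-5: Y*=(0.000000, -0.000000)  Y=(-0.001032, 0.004557)  product (0.000000, 0.000000)
  m=-4: Y*=(-0.000000, -0.000001)  Y=(0.004075, 0.029771)  product (0.000000, -0.000000)
  m=-3: Y*=(-0.000055, -0.000007)  Y=(0.061640, 0.114261)  product (-0.000003, -0.000007)
  m=-2: Y*=(-0.001444, 0.002061)  Y=(0.277639, 0.242227)  product (-0.000900, 0.000222)
  m=-1: Y*=(0.033374, 0.064139)  Y=(0.550027, 0.206211)  product (0.005131, 0.042160)
  m=+0: Y*=(1.011948, -0.000000)  Y=(0.193202, 0.000000)  product (0.195510, 0.000000)
  m=+1: Y*=(-0.033374, 0.064139)  Y=(-0.550027, 0.206211)  product (0.005131, -0.042160)
  m=+2: Y*=(-0.001444, -0.002061)  Y=(0.277639, -0.242227)  product (-0.000900, -0.000222)
  m=+3: Y*=(0.000055, -0.000007)  Y=(-0.061640, 0.114261)  product (-0.000003, 0.000007)
  m=+4: Y*=(-0.000000, 0.000001)  Y=(0.004075, -0.029771)  product (0.000000, 0.000000)
  m=+5: Y*=(-0.000000, -0.000000)  Y=(0.001032, 0.004557)  product (0.000000, -0.000000)
  m=+6: Y*=(0.000000, -0.000000)  Y=(-0.000243, -0.000370)  product (-0.000000, -0.000000)
Σ over m = (0.203966, 0.000000); ×(4π/13) → (0.197162, 0.000000). Real part: 0.197162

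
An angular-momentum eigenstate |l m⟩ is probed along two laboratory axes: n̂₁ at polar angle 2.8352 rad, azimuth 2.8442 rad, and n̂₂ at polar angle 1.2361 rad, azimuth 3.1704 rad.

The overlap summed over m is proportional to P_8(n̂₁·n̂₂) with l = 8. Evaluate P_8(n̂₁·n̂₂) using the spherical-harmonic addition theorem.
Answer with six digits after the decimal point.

Addition theorem: P_8(cos γ) = (4π/17) Σ_m Y*_{lm}(Ω₁) Y_{lm}(Ω₂), m = −8…8:
  term(m=-8) = -0.000010-0.000006i   from Y*(Ω₁)=-0.000026-0.000024i, Y(Ω₂)=+0.317823-0.074570i
  term(m=-7) = +0.000133+0.000153i   from Y*(Ω₁)=-0.000218-0.000389i, Y(Ω₂)=-0.444935+0.090958i
  term(m=-6) = -0.000223-0.000548i   from Y*(Ω₁)=-0.000759-0.003500i, Y(Ω₂)=+0.162830-0.028428i
  term(m=-5) = -0.000344-0.005699i   from Y*(Ω₁)=+0.001724-0.020511i, Y(Ω₂)=+0.274501-0.039814i
  term(m=-4) = -0.006457+0.023701i   from Y*(Ω₁)=+0.032373-0.080764i, Y(Ω₂)=-0.280452+0.032460i
  term(m=-3) = -0.023187+0.034466i   from Y*(Ω₁)=+0.166282-0.206208i, Y(Ω₂)=-0.156228+0.013535i
  term(m=-2) = +0.131675-0.100599i   from Y*(Ω₁)=+0.443506-0.300035i, Y(Ω₂)=+0.308950-0.017820i
  term(m=-1) = +0.052714-0.017832i   from Y*(Ω₁)=+0.527767-0.161751i, Y(Ω₂)=+0.100770-0.002904i
  term(m=+0) = +0.036574+0.000000i   from Y*(Ω₁)=-0.116702-0.000000i, Y(Ω₂)=-0.313399+0.000000i
  term(m=+1) = +0.052714+0.017832i   from Y*(Ω₁)=-0.527767-0.161751i, Y(Ω₂)=-0.100770-0.002904i
  term(m=+2) = +0.131675+0.100599i   from Y*(Ω₁)=+0.443506+0.300035i, Y(Ω₂)=+0.308950+0.017820i
  term(m=+3) = -0.023187-0.034466i   from Y*(Ω₁)=-0.166282-0.206208i, Y(Ω₂)=+0.156228+0.013535i
  term(m=+4) = -0.006457-0.023701i   from Y*(Ω₁)=+0.032373+0.080764i, Y(Ω₂)=-0.280452-0.032460i
  term(m=+5) = -0.000344+0.005699i   from Y*(Ω₁)=-0.001724-0.020511i, Y(Ω₂)=-0.274501-0.039814i
  term(m=+6) = -0.000223+0.000548i   from Y*(Ω₁)=-0.000759+0.003500i, Y(Ω₂)=+0.162830+0.028428i
  term(m=+7) = +0.000133-0.000153i   from Y*(Ω₁)=+0.000218-0.000389i, Y(Ω₂)=+0.444935+0.090958i
  term(m=+8) = -0.000010+0.000006i   from Y*(Ω₁)=-0.000026+0.000024i, Y(Ω₂)=+0.317823+0.074570i
Σ over m = +0.345174-0.000000i; ×(4π/17) → +0.255152-0.000000i. Real part: 0.255152

0.255152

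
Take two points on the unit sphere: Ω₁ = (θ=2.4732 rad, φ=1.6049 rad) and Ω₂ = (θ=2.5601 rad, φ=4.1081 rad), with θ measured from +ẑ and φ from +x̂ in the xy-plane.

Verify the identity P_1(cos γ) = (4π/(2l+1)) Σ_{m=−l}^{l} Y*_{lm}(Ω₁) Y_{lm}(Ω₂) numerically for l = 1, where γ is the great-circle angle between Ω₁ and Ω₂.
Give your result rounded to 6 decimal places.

Addition theorem: P_1(cos γ) = (4π/3) Σ_m Y*_{lm}(Ω₁) Y_{lm}(Ω₂), m = −1…1:
  m=-1: Y*=-0.007301+0.213987i  Y=-0.107823+0.156163i  product -0.032630-0.024213i
  m=+0: Y*=-0.383464-0.000000i  Y=-0.408298+0.000000i  product +0.156568+0.000000i
  m=+1: Y*=+0.007301+0.213987i  Y=+0.107823+0.156163i  product -0.032630+0.024213i
Total Σ_m = +0.091308+0.000000i. Multiply by 4.188790: +0.382471+0.000000i. P_1(cos γ) = 0.382471

0.382471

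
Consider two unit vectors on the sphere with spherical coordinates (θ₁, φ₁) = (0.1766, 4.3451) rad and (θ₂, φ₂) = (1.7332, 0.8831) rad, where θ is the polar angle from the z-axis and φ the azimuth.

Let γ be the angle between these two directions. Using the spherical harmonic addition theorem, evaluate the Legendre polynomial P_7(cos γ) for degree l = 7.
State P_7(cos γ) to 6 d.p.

Term-by-term m-sum for l=7 (normalisation 4π/15 = 0.837758):
  m=-7: Y*=(0.000001, -0.000002)  Y=(0.453415, 0.046174)  product (0.000001, -0.000001)
  m=-6: Y*=(0.000032, 0.000044)  Y=(-0.154571, -0.232758)  product (0.000005, -0.000014)
  m=-5: Y*=(-0.000687, 0.000187)  Y=(0.066320, -0.216780)  product (-0.000005, 0.000161)
  m=-4: Y*=(0.000670, -0.006572)  Y=(-0.276786, 0.114035)  product (0.000564, 0.001895)
  m=-3: Y*=(0.039250, 0.019885)  Y=(-0.128576, -0.068960)  product (-0.003675, -0.005263)
  m=-2: Y*=(-0.150659, 0.136074)  Y=(0.058464, 0.295376)  product (-0.049001, -0.036546)
  m=-1: Y*=(-0.207152, -0.538409)  Y=(-0.072070, 0.087733)  product (0.062165, 0.020629)
  m=+0: Y*=(0.664591, -0.000000)  Y=(0.300652, 0.000000)  product (0.199811, 0.000000)
  m=+1: Y*=(0.207152, -0.538409)  Y=(0.072070, 0.087733)  product (0.062165, -0.020629)
  m=+2: Y*=(-0.150659, -0.136074)  Y=(0.058464, -0.295376)  product (-0.049001, 0.036546)
  m=+3: Y*=(-0.039250, 0.019885)  Y=(0.128576, -0.068960)  product (-0.003675, 0.005263)
  m=+4: Y*=(0.000670, 0.006572)  Y=(-0.276786, -0.114035)  product (0.000564, -0.001895)
  m=+5: Y*=(0.000687, 0.000187)  Y=(-0.066320, -0.216780)  product (-0.000005, -0.000161)
  m=+6: Y*=(0.000032, -0.000044)  Y=(-0.154571, 0.232758)  product (0.000005, 0.000014)
  m=+7: Y*=(-0.000001, -0.000002)  Y=(-0.453415, 0.046174)  product (0.000001, 0.000001)
Σ over m = (0.219918, 0.000000); ×(4π/15) → (0.184238, 0.000000). Real part: 0.184238

0.184238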